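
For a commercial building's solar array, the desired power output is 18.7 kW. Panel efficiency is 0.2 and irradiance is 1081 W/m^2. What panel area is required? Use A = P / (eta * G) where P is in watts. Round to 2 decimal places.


Convert target power to watts: P = 18.7 * 1000 = 18700.0 W
Compute denominator: eta * G = 0.2 * 1081 = 216.2
Required area A = P / (eta * G) = 18700.0 / 216.2
A = 86.49 m^2

86.49


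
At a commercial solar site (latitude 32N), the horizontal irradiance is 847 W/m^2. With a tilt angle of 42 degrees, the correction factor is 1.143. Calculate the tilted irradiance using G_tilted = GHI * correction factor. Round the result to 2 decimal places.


Identify the given values:
  GHI = 847 W/m^2, tilt correction factor = 1.143
Apply the formula G_tilted = GHI * factor:
  G_tilted = 847 * 1.143
  G_tilted = 968.12 W/m^2

968.12


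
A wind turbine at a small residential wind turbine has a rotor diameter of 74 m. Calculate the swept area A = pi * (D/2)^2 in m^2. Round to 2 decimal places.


Compute the rotor radius:
  r = D / 2 = 74 / 2 = 37.0 m
Calculate swept area:
  A = pi * r^2 = pi * 37.0^2
  A = 4300.84 m^2

4300.84


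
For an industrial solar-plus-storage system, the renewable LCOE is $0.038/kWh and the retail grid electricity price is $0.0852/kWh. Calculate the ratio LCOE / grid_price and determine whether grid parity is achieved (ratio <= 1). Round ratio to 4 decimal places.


Compare LCOE to grid price:
  LCOE = $0.038/kWh, Grid price = $0.0852/kWh
  Ratio = LCOE / grid_price = 0.038 / 0.0852 = 0.4460
  Grid parity achieved (ratio <= 1)? yes

0.4460


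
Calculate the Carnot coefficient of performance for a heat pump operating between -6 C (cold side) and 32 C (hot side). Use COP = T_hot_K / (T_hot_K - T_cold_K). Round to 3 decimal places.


Convert to Kelvin:
  T_hot = 32 + 273.15 = 305.15 K
  T_cold = -6 + 273.15 = 267.15 K
Apply Carnot COP formula:
  COP = T_hot_K / (T_hot_K - T_cold_K) = 305.15 / 38.0
  COP = 8.030

8.030


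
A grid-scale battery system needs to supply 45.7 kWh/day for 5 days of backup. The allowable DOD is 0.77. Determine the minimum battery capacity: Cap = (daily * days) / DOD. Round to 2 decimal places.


Total energy needed = daily * days = 45.7 * 5 = 228.5 kWh
Account for depth of discharge:
  Cap = total_energy / DOD = 228.5 / 0.77
  Cap = 296.75 kWh

296.75


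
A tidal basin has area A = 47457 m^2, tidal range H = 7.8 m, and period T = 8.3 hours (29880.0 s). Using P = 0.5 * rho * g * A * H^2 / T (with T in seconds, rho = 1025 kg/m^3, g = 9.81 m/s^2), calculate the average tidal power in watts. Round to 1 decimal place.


Convert period to seconds: T = 8.3 * 3600 = 29880.0 s
H^2 = 7.8^2 = 60.84
P = 0.5 * rho * g * A * H^2 / T
P = 0.5 * 1025 * 9.81 * 47457 * 60.84 / 29880.0
P = 485816.0 W

485816.0


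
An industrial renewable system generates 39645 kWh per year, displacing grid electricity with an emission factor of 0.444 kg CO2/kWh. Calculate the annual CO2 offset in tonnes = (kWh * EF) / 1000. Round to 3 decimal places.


CO2 offset in kg = generation * emission_factor
CO2 offset = 39645 * 0.444 = 17602.38 kg
Convert to tonnes:
  CO2 offset = 17602.38 / 1000 = 17.602 tonnes

17.602


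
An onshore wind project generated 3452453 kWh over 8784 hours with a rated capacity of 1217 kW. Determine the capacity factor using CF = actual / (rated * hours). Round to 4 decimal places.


Capacity factor = actual output / maximum possible output
Maximum possible = rated * hours = 1217 * 8784 = 10690128 kWh
CF = 3452453 / 10690128
CF = 0.3230

0.3230


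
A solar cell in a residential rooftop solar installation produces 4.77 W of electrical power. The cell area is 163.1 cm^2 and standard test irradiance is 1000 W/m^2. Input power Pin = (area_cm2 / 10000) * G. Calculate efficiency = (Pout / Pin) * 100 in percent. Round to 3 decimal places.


First compute the input power:
  Pin = area_cm2 / 10000 * G = 163.1 / 10000 * 1000 = 16.31 W
Then compute efficiency:
  Efficiency = (Pout / Pin) * 100 = (4.77 / 16.31) * 100
  Efficiency = 29.246%

29.246


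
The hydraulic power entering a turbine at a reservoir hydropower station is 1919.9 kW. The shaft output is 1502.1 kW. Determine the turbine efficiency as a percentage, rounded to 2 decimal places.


Turbine efficiency = (output power / input power) * 100
eta = (1502.1 / 1919.9) * 100
eta = 78.24%

78.24


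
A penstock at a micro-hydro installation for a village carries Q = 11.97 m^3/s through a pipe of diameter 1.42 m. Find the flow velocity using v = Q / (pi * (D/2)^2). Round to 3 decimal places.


Compute pipe cross-sectional area:
  A = pi * (D/2)^2 = pi * (1.42/2)^2 = 1.5837 m^2
Calculate velocity:
  v = Q / A = 11.97 / 1.5837
  v = 7.558 m/s

7.558


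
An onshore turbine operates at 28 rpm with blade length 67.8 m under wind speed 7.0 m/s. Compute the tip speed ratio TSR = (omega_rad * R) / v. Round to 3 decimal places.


Convert rotational speed to rad/s:
  omega = 28 * 2 * pi / 60 = 2.9322 rad/s
Compute tip speed:
  v_tip = omega * R = 2.9322 * 67.8 = 198.8 m/s
Tip speed ratio:
  TSR = v_tip / v_wind = 198.8 / 7.0 = 28.400

28.400


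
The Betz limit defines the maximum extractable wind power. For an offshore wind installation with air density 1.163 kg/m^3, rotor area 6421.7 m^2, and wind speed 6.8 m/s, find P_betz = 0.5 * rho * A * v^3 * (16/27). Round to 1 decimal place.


The Betz coefficient Cp_max = 16/27 = 0.5926
v^3 = 6.8^3 = 314.432
P_betz = 0.5 * rho * A * v^3 * Cp_max
P_betz = 0.5 * 1.163 * 6421.7 * 314.432 * 0.5926
P_betz = 695797.2 W

695797.2


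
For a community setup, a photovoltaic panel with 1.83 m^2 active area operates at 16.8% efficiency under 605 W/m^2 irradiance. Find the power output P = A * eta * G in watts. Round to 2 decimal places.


Use the solar power formula P = A * eta * G.
Given: A = 1.83 m^2, eta = 0.168, G = 605 W/m^2
P = 1.83 * 0.168 * 605
P = 186.00 W

186.00


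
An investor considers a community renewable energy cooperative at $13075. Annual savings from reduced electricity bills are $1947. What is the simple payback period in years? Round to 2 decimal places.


Simple payback period = initial cost / annual savings
Payback = 13075 / 1947
Payback = 6.72 years

6.72


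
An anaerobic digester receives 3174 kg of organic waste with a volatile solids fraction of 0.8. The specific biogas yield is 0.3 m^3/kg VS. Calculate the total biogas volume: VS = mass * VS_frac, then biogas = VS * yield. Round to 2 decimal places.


Compute volatile solids:
  VS = mass * VS_fraction = 3174 * 0.8 = 2539.2 kg
Calculate biogas volume:
  Biogas = VS * specific_yield = 2539.2 * 0.3
  Biogas = 761.76 m^3

761.76


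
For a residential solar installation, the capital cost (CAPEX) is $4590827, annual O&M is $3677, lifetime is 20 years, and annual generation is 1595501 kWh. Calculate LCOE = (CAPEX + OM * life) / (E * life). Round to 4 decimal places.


Total cost = CAPEX + OM * lifetime = 4590827 + 3677 * 20 = 4590827 + 73540 = 4664367
Total generation = annual * lifetime = 1595501 * 20 = 31910020 kWh
LCOE = 4664367 / 31910020
LCOE = 0.1462 $/kWh

0.1462


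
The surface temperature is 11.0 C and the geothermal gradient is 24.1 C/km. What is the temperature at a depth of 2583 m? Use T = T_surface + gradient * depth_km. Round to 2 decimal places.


Convert depth to km: 2583 / 1000 = 2.583 km
Temperature increase = gradient * depth_km = 24.1 * 2.583 = 62.25 C
Temperature at depth = T_surface + delta_T = 11.0 + 62.25
T = 73.25 C

73.25


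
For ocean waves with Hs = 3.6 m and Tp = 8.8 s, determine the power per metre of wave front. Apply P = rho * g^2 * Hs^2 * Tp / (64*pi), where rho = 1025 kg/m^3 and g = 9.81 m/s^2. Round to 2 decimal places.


Apply wave power formula:
  g^2 = 9.81^2 = 96.2361
  Hs^2 = 3.6^2 = 12.96
  Numerator = rho * g^2 * Hs^2 * Tp = 1025 * 96.2361 * 12.96 * 8.8 = 11249923.1
  Denominator = 64 * pi = 201.0619
  P = 11249923.1 / 201.0619 = 55952.53 W/m

55952.53


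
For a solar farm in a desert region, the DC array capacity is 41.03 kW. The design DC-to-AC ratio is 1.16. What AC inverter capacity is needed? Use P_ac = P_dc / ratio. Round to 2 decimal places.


The inverter AC capacity is determined by the DC/AC ratio.
Given: P_dc = 41.03 kW, DC/AC ratio = 1.16
P_ac = P_dc / ratio = 41.03 / 1.16
P_ac = 35.37 kW

35.37


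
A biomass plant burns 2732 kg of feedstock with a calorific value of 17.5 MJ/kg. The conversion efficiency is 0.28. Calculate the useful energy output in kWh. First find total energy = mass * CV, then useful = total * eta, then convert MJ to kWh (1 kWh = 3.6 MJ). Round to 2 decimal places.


Total energy = mass * CV = 2732 * 17.5 = 47810.0 MJ
Useful energy = total * eta = 47810.0 * 0.28 = 13386.8 MJ
Convert to kWh: 13386.8 / 3.6
Useful energy = 3718.56 kWh

3718.56


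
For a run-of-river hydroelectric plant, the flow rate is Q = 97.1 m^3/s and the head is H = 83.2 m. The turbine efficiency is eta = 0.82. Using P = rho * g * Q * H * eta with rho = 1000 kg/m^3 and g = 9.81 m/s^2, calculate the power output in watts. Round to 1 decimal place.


Apply the hydropower formula P = rho * g * Q * H * eta
rho * g = 1000 * 9.81 = 9810.0
P = 9810.0 * 97.1 * 83.2 * 0.82
P = 64986839.4 W

64986839.4


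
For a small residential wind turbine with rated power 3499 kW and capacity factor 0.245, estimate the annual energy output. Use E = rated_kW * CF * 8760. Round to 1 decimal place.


Annual energy = rated_kW * capacity_factor * hours_per_year
Given: P_rated = 3499 kW, CF = 0.245, hours = 8760
E = 3499 * 0.245 * 8760
E = 7509553.8 kWh

7509553.8


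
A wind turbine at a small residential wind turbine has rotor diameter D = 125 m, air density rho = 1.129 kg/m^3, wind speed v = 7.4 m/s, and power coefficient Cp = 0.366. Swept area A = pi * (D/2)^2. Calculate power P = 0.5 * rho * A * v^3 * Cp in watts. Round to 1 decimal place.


Step 1 -- Compute swept area:
  A = pi * (D/2)^2 = pi * (125/2)^2 = 12271.85 m^2
Step 2 -- Apply wind power equation:
  P = 0.5 * rho * A * v^3 * Cp
  v^3 = 7.4^3 = 405.224
  P = 0.5 * 1.129 * 12271.85 * 405.224 * 0.366
  P = 1027424.9 W

1027424.9


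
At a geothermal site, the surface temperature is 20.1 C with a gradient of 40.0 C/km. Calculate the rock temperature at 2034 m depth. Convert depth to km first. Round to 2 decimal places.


Convert depth to km: 2034 / 1000 = 2.034 km
Temperature increase = gradient * depth_km = 40.0 * 2.034 = 81.36 C
Temperature at depth = T_surface + delta_T = 20.1 + 81.36
T = 101.46 C

101.46


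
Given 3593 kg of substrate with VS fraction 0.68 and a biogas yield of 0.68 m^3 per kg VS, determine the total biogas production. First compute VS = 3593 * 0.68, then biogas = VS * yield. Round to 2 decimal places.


Compute volatile solids:
  VS = mass * VS_fraction = 3593 * 0.68 = 2443.24 kg
Calculate biogas volume:
  Biogas = VS * specific_yield = 2443.24 * 0.68
  Biogas = 1661.40 m^3

1661.40


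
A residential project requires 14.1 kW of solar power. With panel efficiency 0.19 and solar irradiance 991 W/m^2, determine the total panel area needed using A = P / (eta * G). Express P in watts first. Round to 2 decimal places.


Convert target power to watts: P = 14.1 * 1000 = 14100.0 W
Compute denominator: eta * G = 0.19 * 991 = 188.29
Required area A = P / (eta * G) = 14100.0 / 188.29
A = 74.88 m^2

74.88


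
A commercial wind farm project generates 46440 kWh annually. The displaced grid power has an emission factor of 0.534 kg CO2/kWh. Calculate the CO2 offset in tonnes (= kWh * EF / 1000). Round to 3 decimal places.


CO2 offset in kg = generation * emission_factor
CO2 offset = 46440 * 0.534 = 24798.96 kg
Convert to tonnes:
  CO2 offset = 24798.96 / 1000 = 24.799 tonnes

24.799


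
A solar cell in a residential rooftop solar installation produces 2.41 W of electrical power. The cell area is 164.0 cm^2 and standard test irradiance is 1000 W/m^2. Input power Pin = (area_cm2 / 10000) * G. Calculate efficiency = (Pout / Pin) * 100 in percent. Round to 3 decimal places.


First compute the input power:
  Pin = area_cm2 / 10000 * G = 164.0 / 10000 * 1000 = 16.4 W
Then compute efficiency:
  Efficiency = (Pout / Pin) * 100 = (2.41 / 16.4) * 100
  Efficiency = 14.695%

14.695


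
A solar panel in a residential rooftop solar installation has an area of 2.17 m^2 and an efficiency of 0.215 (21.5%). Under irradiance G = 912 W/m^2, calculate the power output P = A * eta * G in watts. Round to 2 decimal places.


Use the solar power formula P = A * eta * G.
Given: A = 2.17 m^2, eta = 0.215, G = 912 W/m^2
P = 2.17 * 0.215 * 912
P = 425.49 W

425.49


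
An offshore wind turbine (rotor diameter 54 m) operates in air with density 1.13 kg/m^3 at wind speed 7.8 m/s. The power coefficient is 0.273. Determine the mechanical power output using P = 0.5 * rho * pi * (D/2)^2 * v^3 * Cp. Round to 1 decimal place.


Step 1 -- Compute swept area:
  A = pi * (D/2)^2 = pi * (54/2)^2 = 2290.22 m^2
Step 2 -- Apply wind power equation:
  P = 0.5 * rho * A * v^3 * Cp
  v^3 = 7.8^3 = 474.552
  P = 0.5 * 1.13 * 2290.22 * 474.552 * 0.273
  P = 167637.9 W

167637.9


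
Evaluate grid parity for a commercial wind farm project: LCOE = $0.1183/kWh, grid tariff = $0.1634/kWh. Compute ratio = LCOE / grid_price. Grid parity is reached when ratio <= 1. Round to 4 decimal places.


Compare LCOE to grid price:
  LCOE = $0.1183/kWh, Grid price = $0.1634/kWh
  Ratio = LCOE / grid_price = 0.1183 / 0.1634 = 0.7240
  Grid parity achieved (ratio <= 1)? yes

0.7240


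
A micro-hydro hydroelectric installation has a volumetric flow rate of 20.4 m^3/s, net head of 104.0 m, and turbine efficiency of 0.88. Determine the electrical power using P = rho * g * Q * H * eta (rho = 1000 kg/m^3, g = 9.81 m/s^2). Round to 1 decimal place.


Apply the hydropower formula P = rho * g * Q * H * eta
rho * g = 1000 * 9.81 = 9810.0
P = 9810.0 * 20.4 * 104.0 * 0.88
P = 18315348.5 W

18315348.5


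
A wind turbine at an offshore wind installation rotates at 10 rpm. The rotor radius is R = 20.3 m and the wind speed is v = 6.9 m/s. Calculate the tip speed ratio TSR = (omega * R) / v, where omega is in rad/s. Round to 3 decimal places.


Convert rotational speed to rad/s:
  omega = 10 * 2 * pi / 60 = 1.0472 rad/s
Compute tip speed:
  v_tip = omega * R = 1.0472 * 20.3 = 21.258 m/s
Tip speed ratio:
  TSR = v_tip / v_wind = 21.258 / 6.9 = 3.081

3.081


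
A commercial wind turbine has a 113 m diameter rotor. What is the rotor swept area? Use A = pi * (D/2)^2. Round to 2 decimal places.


Compute the rotor radius:
  r = D / 2 = 113 / 2 = 56.5 m
Calculate swept area:
  A = pi * r^2 = pi * 56.5^2
  A = 10028.75 m^2

10028.75


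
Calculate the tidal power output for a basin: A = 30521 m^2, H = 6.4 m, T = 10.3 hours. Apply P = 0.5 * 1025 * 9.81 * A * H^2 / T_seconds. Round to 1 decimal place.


Convert period to seconds: T = 10.3 * 3600 = 37080.0 s
H^2 = 6.4^2 = 40.96
P = 0.5 * rho * g * A * H^2 / T
P = 0.5 * 1025 * 9.81 * 30521 * 40.96 / 37080.0
P = 169504.7 W

169504.7


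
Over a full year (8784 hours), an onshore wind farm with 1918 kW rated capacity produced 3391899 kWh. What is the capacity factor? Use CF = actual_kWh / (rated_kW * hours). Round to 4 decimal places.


Capacity factor = actual output / maximum possible output
Maximum possible = rated * hours = 1918 * 8784 = 16847712 kWh
CF = 3391899 / 16847712
CF = 0.2013

0.2013


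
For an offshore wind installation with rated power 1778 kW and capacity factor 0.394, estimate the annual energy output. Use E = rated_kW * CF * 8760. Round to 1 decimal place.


Annual energy = rated_kW * capacity_factor * hours_per_year
Given: P_rated = 1778 kW, CF = 0.394, hours = 8760
E = 1778 * 0.394 * 8760
E = 6136660.3 kWh

6136660.3


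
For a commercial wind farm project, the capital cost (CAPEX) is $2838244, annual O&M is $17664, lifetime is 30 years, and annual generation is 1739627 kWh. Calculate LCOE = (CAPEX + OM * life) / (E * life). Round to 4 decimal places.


Total cost = CAPEX + OM * lifetime = 2838244 + 17664 * 30 = 2838244 + 529920 = 3368164
Total generation = annual * lifetime = 1739627 * 30 = 52188810 kWh
LCOE = 3368164 / 52188810
LCOE = 0.0645 $/kWh

0.0645


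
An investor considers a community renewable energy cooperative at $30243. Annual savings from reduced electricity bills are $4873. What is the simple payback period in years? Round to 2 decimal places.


Simple payback period = initial cost / annual savings
Payback = 30243 / 4873
Payback = 6.21 years

6.21


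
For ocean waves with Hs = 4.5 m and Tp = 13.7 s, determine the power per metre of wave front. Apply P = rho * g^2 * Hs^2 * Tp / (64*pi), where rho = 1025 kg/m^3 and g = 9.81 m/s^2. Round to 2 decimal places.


Apply wave power formula:
  g^2 = 9.81^2 = 96.2361
  Hs^2 = 4.5^2 = 20.25
  Numerator = rho * g^2 * Hs^2 * Tp = 1025 * 96.2361 * 20.25 * 13.7 = 27365757.54
  Denominator = 64 * pi = 201.0619
  P = 27365757.54 / 201.0619 = 136106.11 W/m

136106.11


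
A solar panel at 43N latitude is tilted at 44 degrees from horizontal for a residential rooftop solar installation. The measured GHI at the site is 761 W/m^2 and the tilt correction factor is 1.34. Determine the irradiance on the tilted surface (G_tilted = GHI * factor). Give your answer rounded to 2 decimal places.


Identify the given values:
  GHI = 761 W/m^2, tilt correction factor = 1.34
Apply the formula G_tilted = GHI * factor:
  G_tilted = 761 * 1.34
  G_tilted = 1019.74 W/m^2

1019.74


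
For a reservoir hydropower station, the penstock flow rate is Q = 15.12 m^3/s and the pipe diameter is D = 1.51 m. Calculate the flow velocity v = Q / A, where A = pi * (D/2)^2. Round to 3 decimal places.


Compute pipe cross-sectional area:
  A = pi * (D/2)^2 = pi * (1.51/2)^2 = 1.7908 m^2
Calculate velocity:
  v = Q / A = 15.12 / 1.7908
  v = 8.443 m/s

8.443


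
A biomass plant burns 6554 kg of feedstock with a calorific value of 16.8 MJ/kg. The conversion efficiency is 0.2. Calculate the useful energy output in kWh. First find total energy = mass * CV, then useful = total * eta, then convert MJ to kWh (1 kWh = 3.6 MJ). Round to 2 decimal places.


Total energy = mass * CV = 6554 * 16.8 = 110107.2 MJ
Useful energy = total * eta = 110107.2 * 0.2 = 22021.44 MJ
Convert to kWh: 22021.44 / 3.6
Useful energy = 6117.07 kWh

6117.07


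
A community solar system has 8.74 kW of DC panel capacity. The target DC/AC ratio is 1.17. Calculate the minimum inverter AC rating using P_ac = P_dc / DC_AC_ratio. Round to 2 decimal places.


The inverter AC capacity is determined by the DC/AC ratio.
Given: P_dc = 8.74 kW, DC/AC ratio = 1.17
P_ac = P_dc / ratio = 8.74 / 1.17
P_ac = 7.47 kW

7.47


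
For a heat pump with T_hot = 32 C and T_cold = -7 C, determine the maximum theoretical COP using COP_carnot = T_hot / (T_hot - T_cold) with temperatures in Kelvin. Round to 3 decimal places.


Convert to Kelvin:
  T_hot = 32 + 273.15 = 305.15 K
  T_cold = -7 + 273.15 = 266.15 K
Apply Carnot COP formula:
  COP = T_hot_K / (T_hot_K - T_cold_K) = 305.15 / 39.0
  COP = 7.824

7.824


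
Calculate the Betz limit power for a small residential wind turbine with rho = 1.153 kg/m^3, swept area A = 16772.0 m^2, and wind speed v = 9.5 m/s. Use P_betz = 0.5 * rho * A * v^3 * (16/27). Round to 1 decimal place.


The Betz coefficient Cp_max = 16/27 = 0.5926
v^3 = 9.5^3 = 857.375
P_betz = 0.5 * rho * A * v^3 * Cp_max
P_betz = 0.5 * 1.153 * 16772.0 * 857.375 * 0.5926
P_betz = 4912597.7 W

4912597.7


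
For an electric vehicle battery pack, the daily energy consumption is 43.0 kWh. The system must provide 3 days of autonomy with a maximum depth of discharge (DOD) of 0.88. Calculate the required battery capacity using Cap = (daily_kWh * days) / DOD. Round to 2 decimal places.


Total energy needed = daily * days = 43.0 * 3 = 129.0 kWh
Account for depth of discharge:
  Cap = total_energy / DOD = 129.0 / 0.88
  Cap = 146.59 kWh

146.59


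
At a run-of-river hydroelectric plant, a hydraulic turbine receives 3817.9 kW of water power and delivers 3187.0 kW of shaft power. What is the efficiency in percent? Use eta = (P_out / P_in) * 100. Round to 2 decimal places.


Turbine efficiency = (output power / input power) * 100
eta = (3187.0 / 3817.9) * 100
eta = 83.48%

83.48


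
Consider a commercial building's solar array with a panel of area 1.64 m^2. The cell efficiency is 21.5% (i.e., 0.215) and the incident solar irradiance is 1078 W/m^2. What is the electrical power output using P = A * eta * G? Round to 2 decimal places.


Use the solar power formula P = A * eta * G.
Given: A = 1.64 m^2, eta = 0.215, G = 1078 W/m^2
P = 1.64 * 0.215 * 1078
P = 380.10 W

380.10


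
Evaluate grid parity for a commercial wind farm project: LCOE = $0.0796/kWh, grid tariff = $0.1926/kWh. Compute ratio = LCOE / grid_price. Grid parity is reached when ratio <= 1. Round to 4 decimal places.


Compare LCOE to grid price:
  LCOE = $0.0796/kWh, Grid price = $0.1926/kWh
  Ratio = LCOE / grid_price = 0.0796 / 0.1926 = 0.4133
  Grid parity achieved (ratio <= 1)? yes

0.4133


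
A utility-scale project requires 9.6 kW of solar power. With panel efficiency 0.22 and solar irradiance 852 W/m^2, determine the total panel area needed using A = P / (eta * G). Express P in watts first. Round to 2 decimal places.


Convert target power to watts: P = 9.6 * 1000 = 9600.0 W
Compute denominator: eta * G = 0.22 * 852 = 187.44
Required area A = P / (eta * G) = 9600.0 / 187.44
A = 51.22 m^2

51.22


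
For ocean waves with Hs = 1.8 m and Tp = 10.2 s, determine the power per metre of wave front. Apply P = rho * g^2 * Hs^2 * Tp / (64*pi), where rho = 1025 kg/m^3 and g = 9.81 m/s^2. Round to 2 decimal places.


Apply wave power formula:
  g^2 = 9.81^2 = 96.2361
  Hs^2 = 1.8^2 = 3.24
  Numerator = rho * g^2 * Hs^2 * Tp = 1025 * 96.2361 * 3.24 * 10.2 = 3259920.9
  Denominator = 64 * pi = 201.0619
  P = 3259920.9 / 201.0619 = 16213.52 W/m

16213.52


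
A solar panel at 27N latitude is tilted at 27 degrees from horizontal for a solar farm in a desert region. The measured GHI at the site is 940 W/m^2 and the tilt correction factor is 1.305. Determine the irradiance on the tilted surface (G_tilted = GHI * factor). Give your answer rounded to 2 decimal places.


Identify the given values:
  GHI = 940 W/m^2, tilt correction factor = 1.305
Apply the formula G_tilted = GHI * factor:
  G_tilted = 940 * 1.305
  G_tilted = 1226.70 W/m^2

1226.70


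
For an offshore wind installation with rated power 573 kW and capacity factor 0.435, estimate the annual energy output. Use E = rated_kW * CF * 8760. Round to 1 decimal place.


Annual energy = rated_kW * capacity_factor * hours_per_year
Given: P_rated = 573 kW, CF = 0.435, hours = 8760
E = 573 * 0.435 * 8760
E = 2183473.8 kWh

2183473.8


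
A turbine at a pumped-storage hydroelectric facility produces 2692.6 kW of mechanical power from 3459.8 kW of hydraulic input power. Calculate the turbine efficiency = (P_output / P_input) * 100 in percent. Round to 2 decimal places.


Turbine efficiency = (output power / input power) * 100
eta = (2692.6 / 3459.8) * 100
eta = 77.83%

77.83


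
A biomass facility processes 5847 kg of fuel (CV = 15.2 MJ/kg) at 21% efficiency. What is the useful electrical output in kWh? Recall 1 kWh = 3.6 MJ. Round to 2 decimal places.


Total energy = mass * CV = 5847 * 15.2 = 88874.4 MJ
Useful energy = total * eta = 88874.4 * 0.21 = 18663.62 MJ
Convert to kWh: 18663.62 / 3.6
Useful energy = 5184.34 kWh

5184.34


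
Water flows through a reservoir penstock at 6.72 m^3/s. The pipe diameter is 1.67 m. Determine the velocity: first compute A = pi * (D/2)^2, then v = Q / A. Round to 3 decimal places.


Compute pipe cross-sectional area:
  A = pi * (D/2)^2 = pi * (1.67/2)^2 = 2.1904 m^2
Calculate velocity:
  v = Q / A = 6.72 / 2.1904
  v = 3.068 m/s

3.068


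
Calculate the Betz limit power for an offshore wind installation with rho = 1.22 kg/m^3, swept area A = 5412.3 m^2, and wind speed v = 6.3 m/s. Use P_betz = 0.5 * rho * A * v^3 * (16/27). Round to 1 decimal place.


The Betz coefficient Cp_max = 16/27 = 0.5926
v^3 = 6.3^3 = 250.047
P_betz = 0.5 * rho * A * v^3 * Cp_max
P_betz = 0.5 * 1.22 * 5412.3 * 250.047 * 0.5926
P_betz = 489203.5 W

489203.5


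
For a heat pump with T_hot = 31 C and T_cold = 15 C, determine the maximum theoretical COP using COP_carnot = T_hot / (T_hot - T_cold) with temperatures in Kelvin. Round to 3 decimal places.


Convert to Kelvin:
  T_hot = 31 + 273.15 = 304.15 K
  T_cold = 15 + 273.15 = 288.15 K
Apply Carnot COP formula:
  COP = T_hot_K / (T_hot_K - T_cold_K) = 304.15 / 16.0
  COP = 19.009

19.009


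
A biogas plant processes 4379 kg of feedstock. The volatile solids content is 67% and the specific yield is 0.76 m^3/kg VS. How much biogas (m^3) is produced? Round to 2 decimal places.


Compute volatile solids:
  VS = mass * VS_fraction = 4379 * 0.67 = 2933.93 kg
Calculate biogas volume:
  Biogas = VS * specific_yield = 2933.93 * 0.76
  Biogas = 2229.79 m^3

2229.79


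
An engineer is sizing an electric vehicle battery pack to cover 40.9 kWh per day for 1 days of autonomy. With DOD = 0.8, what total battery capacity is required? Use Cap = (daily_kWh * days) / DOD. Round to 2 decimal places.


Total energy needed = daily * days = 40.9 * 1 = 40.9 kWh
Account for depth of discharge:
  Cap = total_energy / DOD = 40.9 / 0.8
  Cap = 51.13 kWh

51.13


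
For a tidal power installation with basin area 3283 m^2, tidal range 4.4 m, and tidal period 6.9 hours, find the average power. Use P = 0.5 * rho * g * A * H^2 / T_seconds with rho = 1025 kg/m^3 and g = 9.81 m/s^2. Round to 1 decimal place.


Convert period to seconds: T = 6.9 * 3600 = 24840.0 s
H^2 = 4.4^2 = 19.36
P = 0.5 * rho * g * A * H^2 / T
P = 0.5 * 1025 * 9.81 * 3283 * 19.36 / 24840.0
P = 12864.3 W

12864.3


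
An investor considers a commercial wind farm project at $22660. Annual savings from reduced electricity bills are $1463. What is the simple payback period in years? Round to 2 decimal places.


Simple payback period = initial cost / annual savings
Payback = 22660 / 1463
Payback = 15.49 years

15.49


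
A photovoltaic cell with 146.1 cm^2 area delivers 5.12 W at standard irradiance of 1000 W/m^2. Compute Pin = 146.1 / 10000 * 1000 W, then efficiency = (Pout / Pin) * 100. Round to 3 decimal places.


First compute the input power:
  Pin = area_cm2 / 10000 * G = 146.1 / 10000 * 1000 = 14.61 W
Then compute efficiency:
  Efficiency = (Pout / Pin) * 100 = (5.12 / 14.61) * 100
  Efficiency = 35.044%

35.044


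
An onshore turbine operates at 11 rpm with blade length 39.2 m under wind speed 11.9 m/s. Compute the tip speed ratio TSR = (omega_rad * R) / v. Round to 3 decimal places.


Convert rotational speed to rad/s:
  omega = 11 * 2 * pi / 60 = 1.1519 rad/s
Compute tip speed:
  v_tip = omega * R = 1.1519 * 39.2 = 45.155 m/s
Tip speed ratio:
  TSR = v_tip / v_wind = 45.155 / 11.9 = 3.795

3.795


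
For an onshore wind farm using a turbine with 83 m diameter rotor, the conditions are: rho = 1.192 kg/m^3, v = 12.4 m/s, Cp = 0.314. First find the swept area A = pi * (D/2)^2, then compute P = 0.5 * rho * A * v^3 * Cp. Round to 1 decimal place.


Step 1 -- Compute swept area:
  A = pi * (D/2)^2 = pi * (83/2)^2 = 5410.61 m^2
Step 2 -- Apply wind power equation:
  P = 0.5 * rho * A * v^3 * Cp
  v^3 = 12.4^3 = 1906.624
  P = 0.5 * 1.192 * 5410.61 * 1906.624 * 0.314
  P = 1930576.6 W

1930576.6


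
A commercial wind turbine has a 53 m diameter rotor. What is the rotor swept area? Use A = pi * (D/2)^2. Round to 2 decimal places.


Compute the rotor radius:
  r = D / 2 = 53 / 2 = 26.5 m
Calculate swept area:
  A = pi * r^2 = pi * 26.5^2
  A = 2206.18 m^2

2206.18


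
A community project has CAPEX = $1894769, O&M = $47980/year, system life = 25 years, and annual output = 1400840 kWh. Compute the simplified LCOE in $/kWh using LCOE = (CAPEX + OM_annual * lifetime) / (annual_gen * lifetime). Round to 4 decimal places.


Total cost = CAPEX + OM * lifetime = 1894769 + 47980 * 25 = 1894769 + 1199500 = 3094269
Total generation = annual * lifetime = 1400840 * 25 = 35021000 kWh
LCOE = 3094269 / 35021000
LCOE = 0.0884 $/kWh

0.0884


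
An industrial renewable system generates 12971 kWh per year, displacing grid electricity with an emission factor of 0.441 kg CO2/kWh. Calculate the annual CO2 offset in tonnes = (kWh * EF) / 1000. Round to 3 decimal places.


CO2 offset in kg = generation * emission_factor
CO2 offset = 12971 * 0.441 = 5720.21 kg
Convert to tonnes:
  CO2 offset = 5720.21 / 1000 = 5.720 tonnes

5.720


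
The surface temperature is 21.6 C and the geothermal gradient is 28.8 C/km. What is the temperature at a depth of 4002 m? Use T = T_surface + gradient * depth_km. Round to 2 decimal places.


Convert depth to km: 4002 / 1000 = 4.002 km
Temperature increase = gradient * depth_km = 28.8 * 4.002 = 115.26 C
Temperature at depth = T_surface + delta_T = 21.6 + 115.26
T = 136.86 C

136.86


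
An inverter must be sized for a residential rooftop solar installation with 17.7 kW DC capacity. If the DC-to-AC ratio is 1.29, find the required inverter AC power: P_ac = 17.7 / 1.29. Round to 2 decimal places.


The inverter AC capacity is determined by the DC/AC ratio.
Given: P_dc = 17.7 kW, DC/AC ratio = 1.29
P_ac = P_dc / ratio = 17.7 / 1.29
P_ac = 13.72 kW

13.72


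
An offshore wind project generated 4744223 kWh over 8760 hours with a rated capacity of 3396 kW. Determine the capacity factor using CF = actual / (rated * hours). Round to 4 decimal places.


Capacity factor = actual output / maximum possible output
Maximum possible = rated * hours = 3396 * 8760 = 29748960 kWh
CF = 4744223 / 29748960
CF = 0.1595

0.1595


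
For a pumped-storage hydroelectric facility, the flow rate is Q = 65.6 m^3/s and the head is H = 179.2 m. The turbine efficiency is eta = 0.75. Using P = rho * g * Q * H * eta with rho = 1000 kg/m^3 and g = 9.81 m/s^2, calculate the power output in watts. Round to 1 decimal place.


Apply the hydropower formula P = rho * g * Q * H * eta
rho * g = 1000 * 9.81 = 9810.0
P = 9810.0 * 65.6 * 179.2 * 0.75
P = 86491238.4 W

86491238.4


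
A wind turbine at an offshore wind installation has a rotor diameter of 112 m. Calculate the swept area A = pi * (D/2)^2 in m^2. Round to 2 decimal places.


Compute the rotor radius:
  r = D / 2 = 112 / 2 = 56.0 m
Calculate swept area:
  A = pi * r^2 = pi * 56.0^2
  A = 9852.03 m^2

9852.03


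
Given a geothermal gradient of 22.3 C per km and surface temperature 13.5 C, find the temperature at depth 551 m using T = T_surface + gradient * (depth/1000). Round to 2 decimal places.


Convert depth to km: 551 / 1000 = 0.551 km
Temperature increase = gradient * depth_km = 22.3 * 0.551 = 12.29 C
Temperature at depth = T_surface + delta_T = 13.5 + 12.29
T = 25.79 C

25.79


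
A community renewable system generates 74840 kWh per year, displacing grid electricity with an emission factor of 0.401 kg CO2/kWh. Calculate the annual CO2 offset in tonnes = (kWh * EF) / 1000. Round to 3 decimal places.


CO2 offset in kg = generation * emission_factor
CO2 offset = 74840 * 0.401 = 30010.84 kg
Convert to tonnes:
  CO2 offset = 30010.84 / 1000 = 30.011 tonnes

30.011


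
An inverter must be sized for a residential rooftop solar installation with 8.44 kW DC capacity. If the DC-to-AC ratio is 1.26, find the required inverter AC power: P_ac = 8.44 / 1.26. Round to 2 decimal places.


The inverter AC capacity is determined by the DC/AC ratio.
Given: P_dc = 8.44 kW, DC/AC ratio = 1.26
P_ac = P_dc / ratio = 8.44 / 1.26
P_ac = 6.70 kW

6.70


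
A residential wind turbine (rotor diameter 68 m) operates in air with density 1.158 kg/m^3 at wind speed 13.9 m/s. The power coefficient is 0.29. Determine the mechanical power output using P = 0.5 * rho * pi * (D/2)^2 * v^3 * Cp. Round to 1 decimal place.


Step 1 -- Compute swept area:
  A = pi * (D/2)^2 = pi * (68/2)^2 = 3631.68 m^2
Step 2 -- Apply wind power equation:
  P = 0.5 * rho * A * v^3 * Cp
  v^3 = 13.9^3 = 2685.619
  P = 0.5 * 1.158 * 3631.68 * 2685.619 * 0.29
  P = 1637678.6 W

1637678.6


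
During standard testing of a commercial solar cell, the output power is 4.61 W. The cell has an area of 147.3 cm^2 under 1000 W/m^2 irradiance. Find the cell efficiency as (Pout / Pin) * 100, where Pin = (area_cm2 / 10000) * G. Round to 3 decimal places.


First compute the input power:
  Pin = area_cm2 / 10000 * G = 147.3 / 10000 * 1000 = 14.73 W
Then compute efficiency:
  Efficiency = (Pout / Pin) * 100 = (4.61 / 14.73) * 100
  Efficiency = 31.297%

31.297


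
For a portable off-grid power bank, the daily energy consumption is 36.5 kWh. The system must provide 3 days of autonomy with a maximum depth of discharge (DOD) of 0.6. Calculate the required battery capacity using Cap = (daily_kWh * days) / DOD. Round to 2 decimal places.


Total energy needed = daily * days = 36.5 * 3 = 109.5 kWh
Account for depth of discharge:
  Cap = total_energy / DOD = 109.5 / 0.6
  Cap = 182.50 kWh

182.50


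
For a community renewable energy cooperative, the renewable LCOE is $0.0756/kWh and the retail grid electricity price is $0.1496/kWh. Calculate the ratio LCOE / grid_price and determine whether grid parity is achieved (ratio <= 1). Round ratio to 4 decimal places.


Compare LCOE to grid price:
  LCOE = $0.0756/kWh, Grid price = $0.1496/kWh
  Ratio = LCOE / grid_price = 0.0756 / 0.1496 = 0.5053
  Grid parity achieved (ratio <= 1)? yes

0.5053


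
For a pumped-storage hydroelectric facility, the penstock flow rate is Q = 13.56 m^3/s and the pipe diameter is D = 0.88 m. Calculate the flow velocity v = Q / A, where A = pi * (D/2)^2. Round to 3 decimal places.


Compute pipe cross-sectional area:
  A = pi * (D/2)^2 = pi * (0.88/2)^2 = 0.6082 m^2
Calculate velocity:
  v = Q / A = 13.56 / 0.6082
  v = 22.295 m/s

22.295


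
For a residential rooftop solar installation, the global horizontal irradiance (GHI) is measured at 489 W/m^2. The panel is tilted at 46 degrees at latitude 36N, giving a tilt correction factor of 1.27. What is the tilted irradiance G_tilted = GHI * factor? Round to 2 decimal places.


Identify the given values:
  GHI = 489 W/m^2, tilt correction factor = 1.27
Apply the formula G_tilted = GHI * factor:
  G_tilted = 489 * 1.27
  G_tilted = 621.03 W/m^2

621.03


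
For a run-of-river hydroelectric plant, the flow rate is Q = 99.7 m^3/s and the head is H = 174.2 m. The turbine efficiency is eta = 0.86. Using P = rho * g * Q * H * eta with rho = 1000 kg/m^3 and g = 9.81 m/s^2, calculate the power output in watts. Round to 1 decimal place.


Apply the hydropower formula P = rho * g * Q * H * eta
rho * g = 1000 * 9.81 = 9810.0
P = 9810.0 * 99.7 * 174.2 * 0.86
P = 146524675.3 W

146524675.3


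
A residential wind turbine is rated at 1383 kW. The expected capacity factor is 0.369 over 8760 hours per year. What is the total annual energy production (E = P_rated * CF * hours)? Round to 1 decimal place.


Annual energy = rated_kW * capacity_factor * hours_per_year
Given: P_rated = 1383 kW, CF = 0.369, hours = 8760
E = 1383 * 0.369 * 8760
E = 4470464.5 kWh

4470464.5


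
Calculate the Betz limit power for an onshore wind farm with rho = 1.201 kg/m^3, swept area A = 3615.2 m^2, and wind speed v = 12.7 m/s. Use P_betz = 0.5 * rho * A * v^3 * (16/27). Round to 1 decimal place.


The Betz coefficient Cp_max = 16/27 = 0.5926
v^3 = 12.7^3 = 2048.383
P_betz = 0.5 * rho * A * v^3 * Cp_max
P_betz = 0.5 * 1.201 * 3615.2 * 2048.383 * 0.5926
P_betz = 2635194.8 W

2635194.8


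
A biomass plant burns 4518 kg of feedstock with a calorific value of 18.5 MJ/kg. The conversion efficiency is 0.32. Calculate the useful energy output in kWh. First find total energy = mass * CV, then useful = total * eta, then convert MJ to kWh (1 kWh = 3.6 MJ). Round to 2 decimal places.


Total energy = mass * CV = 4518 * 18.5 = 83583.0 MJ
Useful energy = total * eta = 83583.0 * 0.32 = 26746.56 MJ
Convert to kWh: 26746.56 / 3.6
Useful energy = 7429.60 kWh

7429.60


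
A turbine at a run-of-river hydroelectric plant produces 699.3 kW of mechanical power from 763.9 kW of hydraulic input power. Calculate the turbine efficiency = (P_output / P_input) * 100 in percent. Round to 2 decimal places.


Turbine efficiency = (output power / input power) * 100
eta = (699.3 / 763.9) * 100
eta = 91.54%

91.54


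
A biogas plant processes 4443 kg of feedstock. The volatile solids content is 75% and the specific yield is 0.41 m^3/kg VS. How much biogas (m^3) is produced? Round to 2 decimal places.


Compute volatile solids:
  VS = mass * VS_fraction = 4443 * 0.75 = 3332.25 kg
Calculate biogas volume:
  Biogas = VS * specific_yield = 3332.25 * 0.41
  Biogas = 1366.22 m^3

1366.22


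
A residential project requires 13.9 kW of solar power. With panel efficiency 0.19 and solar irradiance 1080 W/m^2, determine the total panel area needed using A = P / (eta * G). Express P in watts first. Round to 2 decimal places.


Convert target power to watts: P = 13.9 * 1000 = 13900.0 W
Compute denominator: eta * G = 0.19 * 1080 = 205.2
Required area A = P / (eta * G) = 13900.0 / 205.2
A = 67.74 m^2

67.74


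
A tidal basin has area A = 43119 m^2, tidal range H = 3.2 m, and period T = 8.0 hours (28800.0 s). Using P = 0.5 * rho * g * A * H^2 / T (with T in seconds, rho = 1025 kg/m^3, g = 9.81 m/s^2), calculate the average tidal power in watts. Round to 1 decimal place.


Convert period to seconds: T = 8.0 * 3600 = 28800.0 s
H^2 = 3.2^2 = 10.24
P = 0.5 * rho * g * A * H^2 / T
P = 0.5 * 1025 * 9.81 * 43119 * 10.24 / 28800.0
P = 77079.5 W

77079.5


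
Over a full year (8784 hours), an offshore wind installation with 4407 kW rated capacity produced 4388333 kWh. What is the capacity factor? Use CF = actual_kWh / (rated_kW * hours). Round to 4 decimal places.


Capacity factor = actual output / maximum possible output
Maximum possible = rated * hours = 4407 * 8784 = 38711088 kWh
CF = 4388333 / 38711088
CF = 0.1134

0.1134


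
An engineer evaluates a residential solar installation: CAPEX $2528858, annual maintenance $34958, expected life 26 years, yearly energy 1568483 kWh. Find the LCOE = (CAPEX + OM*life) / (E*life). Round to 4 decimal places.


Total cost = CAPEX + OM * lifetime = 2528858 + 34958 * 26 = 2528858 + 908908 = 3437766
Total generation = annual * lifetime = 1568483 * 26 = 40780558 kWh
LCOE = 3437766 / 40780558
LCOE = 0.0843 $/kWh

0.0843


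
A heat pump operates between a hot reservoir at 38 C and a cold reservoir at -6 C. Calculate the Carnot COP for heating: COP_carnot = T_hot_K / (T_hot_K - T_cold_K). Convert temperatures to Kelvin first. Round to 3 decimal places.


Convert to Kelvin:
  T_hot = 38 + 273.15 = 311.15 K
  T_cold = -6 + 273.15 = 267.15 K
Apply Carnot COP formula:
  COP = T_hot_K / (T_hot_K - T_cold_K) = 311.15 / 44.0
  COP = 7.072

7.072


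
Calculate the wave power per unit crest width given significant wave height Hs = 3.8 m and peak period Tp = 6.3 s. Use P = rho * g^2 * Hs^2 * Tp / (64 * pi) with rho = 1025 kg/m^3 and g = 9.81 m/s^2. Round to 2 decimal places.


Apply wave power formula:
  g^2 = 9.81^2 = 96.2361
  Hs^2 = 3.8^2 = 14.44
  Numerator = rho * g^2 * Hs^2 * Tp = 1025 * 96.2361 * 14.44 * 6.3 = 8973660.25
  Denominator = 64 * pi = 201.0619
  P = 8973660.25 / 201.0619 = 44631.32 W/m

44631.32


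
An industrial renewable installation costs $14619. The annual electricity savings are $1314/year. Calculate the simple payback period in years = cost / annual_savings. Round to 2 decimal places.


Simple payback period = initial cost / annual savings
Payback = 14619 / 1314
Payback = 11.13 years

11.13


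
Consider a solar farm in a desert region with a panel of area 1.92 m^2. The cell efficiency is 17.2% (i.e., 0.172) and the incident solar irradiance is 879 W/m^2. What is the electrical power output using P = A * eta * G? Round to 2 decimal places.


Use the solar power formula P = A * eta * G.
Given: A = 1.92 m^2, eta = 0.172, G = 879 W/m^2
P = 1.92 * 0.172 * 879
P = 290.28 W

290.28
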